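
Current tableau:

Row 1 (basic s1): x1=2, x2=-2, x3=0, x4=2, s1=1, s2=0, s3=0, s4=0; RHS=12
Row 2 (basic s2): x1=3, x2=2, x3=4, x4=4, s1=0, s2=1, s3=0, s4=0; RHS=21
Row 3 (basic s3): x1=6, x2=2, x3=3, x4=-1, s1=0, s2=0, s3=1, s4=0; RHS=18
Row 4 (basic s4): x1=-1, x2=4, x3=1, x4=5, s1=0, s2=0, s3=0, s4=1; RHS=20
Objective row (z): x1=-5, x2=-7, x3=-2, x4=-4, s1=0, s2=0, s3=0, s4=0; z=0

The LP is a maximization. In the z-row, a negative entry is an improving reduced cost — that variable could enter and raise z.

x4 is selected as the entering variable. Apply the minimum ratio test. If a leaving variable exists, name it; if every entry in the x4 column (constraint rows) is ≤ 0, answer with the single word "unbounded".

s4

Ratios: row 1 (s1): 12/2 = 6; row 2 (s2): 21/4 = 21/4; row 3 (s3): entry -1 ≤ 0, skip; row 4 (s4): 20/5 = 4.
Minimum ratio is in the s4 row, so s4 leaves.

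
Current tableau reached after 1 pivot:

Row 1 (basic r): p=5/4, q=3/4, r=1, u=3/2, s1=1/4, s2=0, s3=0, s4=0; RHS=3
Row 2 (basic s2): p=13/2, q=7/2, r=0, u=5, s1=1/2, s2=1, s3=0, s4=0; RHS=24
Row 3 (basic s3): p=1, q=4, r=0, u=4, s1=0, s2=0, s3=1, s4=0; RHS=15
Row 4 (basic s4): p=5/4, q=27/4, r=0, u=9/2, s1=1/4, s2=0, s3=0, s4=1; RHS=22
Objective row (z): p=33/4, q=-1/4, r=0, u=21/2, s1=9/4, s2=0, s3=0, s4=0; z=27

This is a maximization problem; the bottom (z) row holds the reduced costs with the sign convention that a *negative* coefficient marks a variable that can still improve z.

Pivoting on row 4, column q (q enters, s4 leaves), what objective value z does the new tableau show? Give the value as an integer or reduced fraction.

751/27

Minimum ratio for q: 22/(27/4) = 88/27.
z changes by −(z-row coeff of q)·ratio = −(-1/4)·(88/27) = 22/27.
New z = 27 + (22/27) = 751/27.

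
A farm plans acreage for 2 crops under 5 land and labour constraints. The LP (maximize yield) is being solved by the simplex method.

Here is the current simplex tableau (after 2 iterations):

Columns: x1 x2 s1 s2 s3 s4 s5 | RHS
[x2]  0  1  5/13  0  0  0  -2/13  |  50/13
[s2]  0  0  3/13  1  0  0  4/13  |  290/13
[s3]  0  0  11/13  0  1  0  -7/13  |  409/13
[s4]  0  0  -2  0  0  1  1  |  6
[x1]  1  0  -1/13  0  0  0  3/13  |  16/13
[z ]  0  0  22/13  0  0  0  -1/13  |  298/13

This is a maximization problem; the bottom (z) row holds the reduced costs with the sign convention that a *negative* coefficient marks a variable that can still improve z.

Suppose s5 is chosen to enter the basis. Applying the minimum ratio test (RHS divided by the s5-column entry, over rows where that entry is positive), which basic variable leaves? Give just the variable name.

Ratios: row 1 (x2): entry -2/13 ≤ 0, skip; row 2 (s2): (290/13)/(4/13) = 145/2; row 3 (s3): entry -7/13 ≤ 0, skip; row 4 (s4): 6/1 = 6; row 5 (x1): (16/13)/(3/13) = 16/3.
Minimum ratio 16/3 is in the x1 row, so x1 leaves.

x1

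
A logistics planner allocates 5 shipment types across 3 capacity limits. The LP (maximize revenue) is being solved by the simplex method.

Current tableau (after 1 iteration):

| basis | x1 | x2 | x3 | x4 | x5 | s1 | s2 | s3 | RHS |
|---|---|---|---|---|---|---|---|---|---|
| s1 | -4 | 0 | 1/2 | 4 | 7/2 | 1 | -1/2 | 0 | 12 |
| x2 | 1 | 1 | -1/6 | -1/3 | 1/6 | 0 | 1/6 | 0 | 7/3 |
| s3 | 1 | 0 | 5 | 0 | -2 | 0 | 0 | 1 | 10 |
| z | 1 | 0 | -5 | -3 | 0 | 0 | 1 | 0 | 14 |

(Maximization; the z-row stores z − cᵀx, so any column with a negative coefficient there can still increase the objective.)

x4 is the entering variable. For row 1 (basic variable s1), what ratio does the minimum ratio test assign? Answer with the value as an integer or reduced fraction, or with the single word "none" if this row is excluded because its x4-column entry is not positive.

3

Ratio = RHS / (x4 entry) = 12 / 4 = 3.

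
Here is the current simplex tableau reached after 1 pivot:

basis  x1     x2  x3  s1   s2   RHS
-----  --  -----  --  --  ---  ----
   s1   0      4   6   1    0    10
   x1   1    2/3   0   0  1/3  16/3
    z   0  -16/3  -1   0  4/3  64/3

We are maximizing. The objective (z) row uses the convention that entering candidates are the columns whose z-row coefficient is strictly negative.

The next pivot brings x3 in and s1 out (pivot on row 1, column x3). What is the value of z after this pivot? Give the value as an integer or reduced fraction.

Minimum ratio for x3: 10/6 = 5/3.
z changes by −(z-row coeff of x3)·ratio = −(-1)·(5/3) = 5/3.
New z = 64/3 + (5/3) = 23.

23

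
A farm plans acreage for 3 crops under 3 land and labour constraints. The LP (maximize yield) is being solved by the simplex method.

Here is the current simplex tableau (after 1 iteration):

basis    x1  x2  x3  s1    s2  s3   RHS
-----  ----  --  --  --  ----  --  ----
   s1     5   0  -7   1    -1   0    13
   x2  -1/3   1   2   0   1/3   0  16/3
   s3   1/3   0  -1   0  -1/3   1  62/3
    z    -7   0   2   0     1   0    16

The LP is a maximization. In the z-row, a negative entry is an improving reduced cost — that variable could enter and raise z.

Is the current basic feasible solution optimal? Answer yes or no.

Column x1 has objective-row coefficient -7, which is negative; an improving pivot exists, so not yet optimal.

no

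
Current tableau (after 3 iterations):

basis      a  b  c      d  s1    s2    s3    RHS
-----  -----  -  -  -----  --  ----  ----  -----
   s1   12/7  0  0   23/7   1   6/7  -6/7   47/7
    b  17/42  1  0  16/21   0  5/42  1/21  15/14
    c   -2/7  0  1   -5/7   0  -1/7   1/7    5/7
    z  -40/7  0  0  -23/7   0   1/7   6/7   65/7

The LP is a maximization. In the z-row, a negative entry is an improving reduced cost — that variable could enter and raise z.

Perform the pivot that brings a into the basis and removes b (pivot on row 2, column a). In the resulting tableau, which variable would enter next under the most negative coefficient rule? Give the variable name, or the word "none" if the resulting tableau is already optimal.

Pivot element 17/42. New z-row = old z-row − (-40/7)·(row 2/(17/42)).
Updated z-row coefficients: a: 0, b: 240/17, c: 0, d: 127/17, s1: 0, s2: 31/17, s3: 26/17.
No coefficient is strictly negative; the tableau after this pivot is optimal.

none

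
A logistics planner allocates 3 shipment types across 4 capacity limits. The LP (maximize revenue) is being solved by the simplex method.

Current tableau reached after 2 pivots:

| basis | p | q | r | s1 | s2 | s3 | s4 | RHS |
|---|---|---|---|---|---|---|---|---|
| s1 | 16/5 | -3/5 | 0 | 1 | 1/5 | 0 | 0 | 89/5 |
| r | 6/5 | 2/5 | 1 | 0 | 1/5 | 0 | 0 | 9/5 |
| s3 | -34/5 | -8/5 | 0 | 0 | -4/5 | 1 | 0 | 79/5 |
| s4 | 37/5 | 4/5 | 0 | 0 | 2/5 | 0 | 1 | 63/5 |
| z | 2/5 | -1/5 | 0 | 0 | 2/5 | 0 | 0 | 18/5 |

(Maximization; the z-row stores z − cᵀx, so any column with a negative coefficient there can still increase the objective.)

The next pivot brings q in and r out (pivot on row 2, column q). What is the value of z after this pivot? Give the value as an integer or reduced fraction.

9/2

Minimum ratio for q: (9/5)/(2/5) = 9/2.
z changes by −(z-row coeff of q)·ratio = −(-1/5)·(9/2) = 9/10.
New z = 18/5 + (9/10) = 9/2.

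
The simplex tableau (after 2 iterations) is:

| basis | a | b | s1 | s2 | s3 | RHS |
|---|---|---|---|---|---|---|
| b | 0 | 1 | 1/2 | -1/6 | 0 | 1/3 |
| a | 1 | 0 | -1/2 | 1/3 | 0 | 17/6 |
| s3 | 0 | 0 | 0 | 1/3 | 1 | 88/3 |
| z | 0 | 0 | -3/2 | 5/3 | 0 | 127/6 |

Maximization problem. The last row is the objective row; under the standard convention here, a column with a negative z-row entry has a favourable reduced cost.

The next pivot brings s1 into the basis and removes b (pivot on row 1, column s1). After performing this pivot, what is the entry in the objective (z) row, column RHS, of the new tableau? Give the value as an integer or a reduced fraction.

133/6

Pivot element is row 1, column s1: 1/2.
Normalize row 1: new (row 1, RHS) = (1/3)/(1/2) = 2/3.
z-row ← z-row − (-3/2)·(new row 1): 127/6 − (-3/2)·(2/3) = 133/6.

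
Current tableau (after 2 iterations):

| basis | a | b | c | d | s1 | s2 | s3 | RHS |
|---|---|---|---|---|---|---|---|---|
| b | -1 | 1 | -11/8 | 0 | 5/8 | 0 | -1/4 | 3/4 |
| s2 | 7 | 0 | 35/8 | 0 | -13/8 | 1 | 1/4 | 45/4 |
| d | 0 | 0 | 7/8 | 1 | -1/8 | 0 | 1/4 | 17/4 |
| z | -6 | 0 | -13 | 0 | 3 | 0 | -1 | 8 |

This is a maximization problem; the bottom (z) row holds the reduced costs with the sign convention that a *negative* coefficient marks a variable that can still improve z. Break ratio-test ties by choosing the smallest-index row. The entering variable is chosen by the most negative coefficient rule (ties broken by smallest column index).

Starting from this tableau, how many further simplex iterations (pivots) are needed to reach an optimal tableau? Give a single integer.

2

pivot: c in, s2 out → z = 290/7
pivot: s1 in, d out → z = 418/7
No improving column remains; optimal.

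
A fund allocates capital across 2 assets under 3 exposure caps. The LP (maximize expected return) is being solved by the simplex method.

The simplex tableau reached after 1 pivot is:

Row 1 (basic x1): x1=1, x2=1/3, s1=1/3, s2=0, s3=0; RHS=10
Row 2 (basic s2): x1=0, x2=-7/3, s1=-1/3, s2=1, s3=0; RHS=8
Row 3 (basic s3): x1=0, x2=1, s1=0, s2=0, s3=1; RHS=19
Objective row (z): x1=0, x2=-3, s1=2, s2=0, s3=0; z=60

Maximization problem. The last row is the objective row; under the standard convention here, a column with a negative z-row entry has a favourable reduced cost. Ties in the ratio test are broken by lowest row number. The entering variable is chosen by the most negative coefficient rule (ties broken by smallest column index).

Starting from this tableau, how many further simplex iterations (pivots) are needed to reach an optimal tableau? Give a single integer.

1

pivot: x2 in, s3 out → z = 117
No improving column remains; optimal.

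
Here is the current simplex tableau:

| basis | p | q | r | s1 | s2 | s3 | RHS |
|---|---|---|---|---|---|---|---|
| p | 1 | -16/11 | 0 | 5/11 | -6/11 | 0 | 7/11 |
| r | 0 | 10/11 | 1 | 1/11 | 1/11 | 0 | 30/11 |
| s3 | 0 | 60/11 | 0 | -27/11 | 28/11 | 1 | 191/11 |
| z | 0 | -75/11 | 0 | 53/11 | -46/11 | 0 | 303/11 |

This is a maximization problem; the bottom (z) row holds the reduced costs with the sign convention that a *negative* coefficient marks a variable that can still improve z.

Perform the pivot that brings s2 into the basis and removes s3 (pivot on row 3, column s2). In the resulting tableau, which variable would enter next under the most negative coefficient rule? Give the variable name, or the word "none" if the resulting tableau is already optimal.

none

Pivot element 28/11. New z-row = old z-row − (-46/11)·(row 3/(28/11)).
Updated z-row coefficients: p: 0, q: 15/7, r: 0, s1: 11/14, s2: 0, s3: 23/14.
No coefficient is strictly negative; the tableau after this pivot is optimal.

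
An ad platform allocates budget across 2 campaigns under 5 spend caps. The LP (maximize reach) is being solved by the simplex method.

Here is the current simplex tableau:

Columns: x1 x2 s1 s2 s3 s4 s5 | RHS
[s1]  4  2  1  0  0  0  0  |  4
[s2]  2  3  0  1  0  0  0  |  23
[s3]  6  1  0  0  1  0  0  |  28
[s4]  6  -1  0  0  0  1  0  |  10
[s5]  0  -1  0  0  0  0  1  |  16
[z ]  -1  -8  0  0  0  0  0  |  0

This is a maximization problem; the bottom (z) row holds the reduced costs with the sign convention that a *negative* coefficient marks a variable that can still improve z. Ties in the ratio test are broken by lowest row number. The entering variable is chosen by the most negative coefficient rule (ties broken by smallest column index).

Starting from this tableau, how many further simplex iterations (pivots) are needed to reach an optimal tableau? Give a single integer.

1

pivot: x2 in, s1 out → z = 16
No improving column remains; optimal.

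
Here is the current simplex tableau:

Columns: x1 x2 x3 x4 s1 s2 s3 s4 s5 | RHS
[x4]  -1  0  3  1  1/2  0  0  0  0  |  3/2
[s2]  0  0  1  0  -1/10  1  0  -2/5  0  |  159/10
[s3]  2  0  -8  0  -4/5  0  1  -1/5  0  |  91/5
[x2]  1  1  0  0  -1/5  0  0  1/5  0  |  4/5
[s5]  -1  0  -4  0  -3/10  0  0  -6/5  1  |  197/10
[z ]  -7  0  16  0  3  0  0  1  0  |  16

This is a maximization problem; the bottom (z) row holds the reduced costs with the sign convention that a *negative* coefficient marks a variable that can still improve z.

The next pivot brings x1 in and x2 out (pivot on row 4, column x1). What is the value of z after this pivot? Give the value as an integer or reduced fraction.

Minimum ratio for x1: (4/5)/1 = 4/5.
z changes by −(z-row coeff of x1)·ratio = −(-7)·(4/5) = 28/5.
New z = 16 + (28/5) = 108/5.

108/5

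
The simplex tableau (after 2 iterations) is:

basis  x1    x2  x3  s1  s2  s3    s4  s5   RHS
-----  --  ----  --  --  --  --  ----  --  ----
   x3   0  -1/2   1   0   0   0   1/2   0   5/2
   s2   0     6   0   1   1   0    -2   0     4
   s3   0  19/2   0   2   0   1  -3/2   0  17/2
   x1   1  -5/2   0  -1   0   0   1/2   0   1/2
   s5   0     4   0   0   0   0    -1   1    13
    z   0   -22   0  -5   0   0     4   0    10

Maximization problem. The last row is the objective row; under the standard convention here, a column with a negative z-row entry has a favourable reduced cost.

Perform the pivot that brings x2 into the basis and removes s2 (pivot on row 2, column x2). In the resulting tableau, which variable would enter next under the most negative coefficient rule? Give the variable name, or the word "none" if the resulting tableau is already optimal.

s4

Pivot element 6. New z-row = old z-row − (-22)·(row 2/6).
Updated z-row coefficients: x1: 0, x2: 0, x3: 0, s1: -4/3, s2: 11/3, s3: 0, s4: -10/3, s5: 0.
The most negative is -10/3 in column s4, so s4 would enter next.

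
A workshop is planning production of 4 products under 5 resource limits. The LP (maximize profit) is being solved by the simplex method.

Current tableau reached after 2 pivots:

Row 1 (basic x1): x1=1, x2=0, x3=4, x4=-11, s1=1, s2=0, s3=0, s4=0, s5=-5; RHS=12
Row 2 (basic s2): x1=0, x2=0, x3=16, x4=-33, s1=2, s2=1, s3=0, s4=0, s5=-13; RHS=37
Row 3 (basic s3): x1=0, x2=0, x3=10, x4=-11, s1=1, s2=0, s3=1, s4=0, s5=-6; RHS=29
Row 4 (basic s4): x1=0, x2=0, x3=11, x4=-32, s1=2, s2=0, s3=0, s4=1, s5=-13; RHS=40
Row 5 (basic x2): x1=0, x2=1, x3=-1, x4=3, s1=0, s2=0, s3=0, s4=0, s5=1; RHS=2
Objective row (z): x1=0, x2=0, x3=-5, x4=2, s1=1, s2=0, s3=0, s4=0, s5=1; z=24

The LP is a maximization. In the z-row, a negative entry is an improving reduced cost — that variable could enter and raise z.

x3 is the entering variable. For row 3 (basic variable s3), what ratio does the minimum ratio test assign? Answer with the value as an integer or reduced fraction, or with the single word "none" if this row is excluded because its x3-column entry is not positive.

29/10

Ratio = RHS / (x3 entry) = 29 / 10 = 29/10.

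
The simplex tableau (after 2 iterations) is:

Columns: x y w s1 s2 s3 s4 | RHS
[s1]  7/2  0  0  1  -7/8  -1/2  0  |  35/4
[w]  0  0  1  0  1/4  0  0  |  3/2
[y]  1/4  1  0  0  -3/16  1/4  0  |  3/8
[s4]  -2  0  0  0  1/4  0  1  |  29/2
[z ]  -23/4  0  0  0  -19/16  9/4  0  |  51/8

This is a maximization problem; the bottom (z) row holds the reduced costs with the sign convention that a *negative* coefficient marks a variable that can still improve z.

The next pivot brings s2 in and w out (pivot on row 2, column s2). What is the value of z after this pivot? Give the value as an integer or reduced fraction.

Minimum ratio for s2: (3/2)/(1/4) = 6.
z changes by −(z-row coeff of s2)·ratio = −(-19/16)·6 = 57/8.
New z = 51/8 + (57/8) = 27/2.

27/2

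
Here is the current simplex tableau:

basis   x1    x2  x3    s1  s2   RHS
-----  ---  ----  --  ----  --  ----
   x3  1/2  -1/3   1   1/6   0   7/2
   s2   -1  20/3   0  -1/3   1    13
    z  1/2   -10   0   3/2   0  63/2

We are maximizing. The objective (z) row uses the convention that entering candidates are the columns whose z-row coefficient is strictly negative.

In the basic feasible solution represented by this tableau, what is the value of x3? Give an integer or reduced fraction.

7/2

x3 is basic (row 1); its value is the RHS of that row: 7/2.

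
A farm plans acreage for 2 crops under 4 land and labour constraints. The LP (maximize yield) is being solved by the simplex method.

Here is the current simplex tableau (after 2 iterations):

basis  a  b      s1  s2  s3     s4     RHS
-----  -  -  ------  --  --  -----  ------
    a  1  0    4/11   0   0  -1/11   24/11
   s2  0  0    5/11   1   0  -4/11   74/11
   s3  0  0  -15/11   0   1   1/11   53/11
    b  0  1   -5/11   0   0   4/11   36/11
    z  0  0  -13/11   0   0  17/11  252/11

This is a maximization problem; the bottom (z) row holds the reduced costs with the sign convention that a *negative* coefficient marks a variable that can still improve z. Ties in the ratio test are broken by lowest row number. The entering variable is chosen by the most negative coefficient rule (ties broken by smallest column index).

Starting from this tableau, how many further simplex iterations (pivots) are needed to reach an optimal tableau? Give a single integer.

pivot: s1 in, a out → z = 30
No improving column remains; optimal.

1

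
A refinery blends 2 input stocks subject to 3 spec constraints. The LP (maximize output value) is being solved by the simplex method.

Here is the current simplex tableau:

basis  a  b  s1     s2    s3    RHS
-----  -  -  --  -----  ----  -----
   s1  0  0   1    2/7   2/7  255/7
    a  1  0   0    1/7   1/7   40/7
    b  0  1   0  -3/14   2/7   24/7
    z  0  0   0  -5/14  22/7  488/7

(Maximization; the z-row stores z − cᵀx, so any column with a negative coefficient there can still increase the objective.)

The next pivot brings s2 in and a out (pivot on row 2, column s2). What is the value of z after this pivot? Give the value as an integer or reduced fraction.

Minimum ratio for s2: (40/7)/(1/7) = 40.
z changes by −(z-row coeff of s2)·ratio = −(-5/14)·40 = 100/7.
New z = 488/7 + (100/7) = 84.

84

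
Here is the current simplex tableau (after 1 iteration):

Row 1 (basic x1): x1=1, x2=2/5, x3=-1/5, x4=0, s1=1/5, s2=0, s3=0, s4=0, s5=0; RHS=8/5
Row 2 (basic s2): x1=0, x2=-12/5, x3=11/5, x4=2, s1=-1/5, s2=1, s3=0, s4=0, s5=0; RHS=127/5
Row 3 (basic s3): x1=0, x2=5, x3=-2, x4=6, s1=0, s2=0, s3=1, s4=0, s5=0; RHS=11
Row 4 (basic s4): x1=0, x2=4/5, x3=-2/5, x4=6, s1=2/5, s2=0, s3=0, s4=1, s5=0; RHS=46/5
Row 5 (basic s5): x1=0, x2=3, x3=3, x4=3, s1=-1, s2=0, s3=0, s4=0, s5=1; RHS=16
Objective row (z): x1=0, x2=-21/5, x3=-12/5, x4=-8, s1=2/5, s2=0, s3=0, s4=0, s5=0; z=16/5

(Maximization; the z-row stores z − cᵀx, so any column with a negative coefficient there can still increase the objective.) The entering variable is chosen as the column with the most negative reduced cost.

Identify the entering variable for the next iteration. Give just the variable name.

Objective-row coefficients: x1: 0, x2: -21/5, x3: -12/5, x4: -8, s1: 2/5, s2: 0, s3: 0, s4: 0, s5: 0.
The most negative is -8 in column x4, so x4 enters.

x4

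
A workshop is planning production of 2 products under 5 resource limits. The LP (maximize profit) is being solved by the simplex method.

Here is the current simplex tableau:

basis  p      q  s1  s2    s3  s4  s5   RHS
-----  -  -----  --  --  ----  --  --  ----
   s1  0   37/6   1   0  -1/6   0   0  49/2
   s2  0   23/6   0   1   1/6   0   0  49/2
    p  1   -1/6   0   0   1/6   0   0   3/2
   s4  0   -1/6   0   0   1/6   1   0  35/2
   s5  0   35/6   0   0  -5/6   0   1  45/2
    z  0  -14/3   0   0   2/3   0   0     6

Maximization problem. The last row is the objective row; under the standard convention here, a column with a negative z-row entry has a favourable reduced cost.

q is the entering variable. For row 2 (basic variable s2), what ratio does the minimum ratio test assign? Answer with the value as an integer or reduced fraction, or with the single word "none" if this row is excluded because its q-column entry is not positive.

147/23

Ratio = RHS / (q entry) = (49/2) / (23/6) = 147/23.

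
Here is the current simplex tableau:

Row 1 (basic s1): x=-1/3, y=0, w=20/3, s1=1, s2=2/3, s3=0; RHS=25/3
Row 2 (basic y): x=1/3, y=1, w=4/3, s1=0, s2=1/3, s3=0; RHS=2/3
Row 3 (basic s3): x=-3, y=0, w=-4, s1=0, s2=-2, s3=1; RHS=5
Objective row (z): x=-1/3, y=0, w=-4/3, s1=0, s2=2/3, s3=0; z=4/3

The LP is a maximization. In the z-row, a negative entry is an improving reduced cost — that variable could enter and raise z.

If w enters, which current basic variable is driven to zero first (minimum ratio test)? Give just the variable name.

y

Ratios: row 1 (s1): (25/3)/(20/3) = 5/4; row 2 (y): (2/3)/(4/3) = 1/2; row 3 (s3): entry -4 ≤ 0, skip.
Minimum ratio 1/2 is in the y row, so y leaves.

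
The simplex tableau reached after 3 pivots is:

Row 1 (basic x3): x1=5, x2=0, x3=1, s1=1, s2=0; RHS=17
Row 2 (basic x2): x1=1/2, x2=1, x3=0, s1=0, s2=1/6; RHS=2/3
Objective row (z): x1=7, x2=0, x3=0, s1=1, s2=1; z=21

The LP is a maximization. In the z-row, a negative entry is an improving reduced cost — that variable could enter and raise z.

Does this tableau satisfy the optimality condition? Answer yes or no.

No objective-row coefficient is strictly negative, so no entering variable exists; the tableau is optimal.

yes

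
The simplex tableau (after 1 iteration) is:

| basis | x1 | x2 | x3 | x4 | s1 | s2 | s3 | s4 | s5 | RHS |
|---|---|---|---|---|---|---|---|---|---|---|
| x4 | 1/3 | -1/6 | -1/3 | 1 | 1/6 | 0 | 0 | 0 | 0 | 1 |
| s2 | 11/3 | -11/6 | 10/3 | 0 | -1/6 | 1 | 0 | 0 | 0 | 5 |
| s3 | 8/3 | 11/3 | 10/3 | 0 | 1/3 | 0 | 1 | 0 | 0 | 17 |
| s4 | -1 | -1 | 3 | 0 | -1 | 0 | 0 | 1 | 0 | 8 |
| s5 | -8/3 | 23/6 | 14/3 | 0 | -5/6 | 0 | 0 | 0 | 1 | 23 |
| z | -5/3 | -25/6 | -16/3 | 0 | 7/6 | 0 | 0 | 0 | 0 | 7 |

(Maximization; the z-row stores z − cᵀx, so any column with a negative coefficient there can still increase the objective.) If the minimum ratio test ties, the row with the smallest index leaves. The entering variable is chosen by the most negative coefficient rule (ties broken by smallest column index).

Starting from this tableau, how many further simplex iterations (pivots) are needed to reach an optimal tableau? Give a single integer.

2

pivot: x3 in, s2 out → z = 15
pivot: x2 in, s3 out → z = 1677/55
No improving column remains; optimal.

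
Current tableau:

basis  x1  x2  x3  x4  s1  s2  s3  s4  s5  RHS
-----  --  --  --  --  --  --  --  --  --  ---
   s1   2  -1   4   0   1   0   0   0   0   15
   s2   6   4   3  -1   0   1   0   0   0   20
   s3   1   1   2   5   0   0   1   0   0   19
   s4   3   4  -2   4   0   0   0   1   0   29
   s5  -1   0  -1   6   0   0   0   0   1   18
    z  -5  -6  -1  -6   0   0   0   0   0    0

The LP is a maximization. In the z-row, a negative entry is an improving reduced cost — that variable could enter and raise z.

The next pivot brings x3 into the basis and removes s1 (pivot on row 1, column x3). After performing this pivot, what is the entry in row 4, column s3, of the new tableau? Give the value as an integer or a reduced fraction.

Pivot element is row 1, column x3: 4.
Normalize row 1: new (row 1, s3) = 0/4 = 0.
row 4 ← row 4 − (-2)·(new row 1): 0 − (-2)·0 = 0.

0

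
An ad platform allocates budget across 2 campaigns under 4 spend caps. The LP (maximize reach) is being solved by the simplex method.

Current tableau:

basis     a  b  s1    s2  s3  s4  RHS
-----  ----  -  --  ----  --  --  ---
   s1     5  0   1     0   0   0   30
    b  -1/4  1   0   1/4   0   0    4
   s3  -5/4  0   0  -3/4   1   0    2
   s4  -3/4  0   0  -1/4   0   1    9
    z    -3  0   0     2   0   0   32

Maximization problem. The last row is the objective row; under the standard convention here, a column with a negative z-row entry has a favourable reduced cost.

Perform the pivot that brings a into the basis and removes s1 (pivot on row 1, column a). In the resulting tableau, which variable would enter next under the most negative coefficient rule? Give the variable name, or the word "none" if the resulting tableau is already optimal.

none

Pivot element 5. New z-row = old z-row − (-3)·(row 1/5).
Updated z-row coefficients: a: 0, b: 0, s1: 3/5, s2: 2, s3: 0, s4: 0.
No coefficient is strictly negative; the tableau after this pivot is optimal.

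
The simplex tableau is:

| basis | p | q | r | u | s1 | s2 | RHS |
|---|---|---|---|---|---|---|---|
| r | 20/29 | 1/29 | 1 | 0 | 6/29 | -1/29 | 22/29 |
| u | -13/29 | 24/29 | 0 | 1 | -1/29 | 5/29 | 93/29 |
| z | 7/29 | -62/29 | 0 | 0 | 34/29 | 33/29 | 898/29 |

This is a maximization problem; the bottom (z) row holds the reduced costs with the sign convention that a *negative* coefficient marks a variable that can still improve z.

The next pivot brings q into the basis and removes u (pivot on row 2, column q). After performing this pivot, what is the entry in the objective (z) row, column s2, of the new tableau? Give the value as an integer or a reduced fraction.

19/12

Pivot element is row 2, column q: 24/29.
Normalize row 2: new (row 2, s2) = (5/29)/(24/29) = 5/24.
z-row ← z-row − (-62/29)·(new row 2): 33/29 − (-62/29)·(5/24) = 19/12.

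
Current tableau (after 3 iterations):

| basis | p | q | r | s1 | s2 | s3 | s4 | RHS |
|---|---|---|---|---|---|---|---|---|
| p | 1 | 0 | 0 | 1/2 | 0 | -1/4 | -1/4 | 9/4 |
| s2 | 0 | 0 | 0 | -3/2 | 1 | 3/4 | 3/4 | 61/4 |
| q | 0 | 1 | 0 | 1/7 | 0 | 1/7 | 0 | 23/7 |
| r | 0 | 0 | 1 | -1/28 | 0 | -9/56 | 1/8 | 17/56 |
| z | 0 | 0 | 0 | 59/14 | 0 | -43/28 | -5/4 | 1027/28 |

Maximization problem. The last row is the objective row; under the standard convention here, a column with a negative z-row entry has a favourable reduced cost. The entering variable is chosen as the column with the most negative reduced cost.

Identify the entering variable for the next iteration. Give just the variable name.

Objective-row coefficients: p: 0, q: 0, r: 0, s1: 59/14, s2: 0, s3: -43/28, s4: -5/4.
The most negative is -43/28 in column s3, so s3 enters.

s3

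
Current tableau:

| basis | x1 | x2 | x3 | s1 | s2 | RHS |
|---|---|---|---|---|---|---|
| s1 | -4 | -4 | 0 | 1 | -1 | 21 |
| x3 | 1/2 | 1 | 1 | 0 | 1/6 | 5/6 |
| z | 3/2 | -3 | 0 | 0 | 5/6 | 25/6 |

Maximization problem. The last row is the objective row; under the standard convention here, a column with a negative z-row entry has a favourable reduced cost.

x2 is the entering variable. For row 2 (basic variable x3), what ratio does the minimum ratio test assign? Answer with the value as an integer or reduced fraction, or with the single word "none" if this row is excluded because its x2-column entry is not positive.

5/6

Ratio = RHS / (x2 entry) = (5/6) / 1 = 5/6.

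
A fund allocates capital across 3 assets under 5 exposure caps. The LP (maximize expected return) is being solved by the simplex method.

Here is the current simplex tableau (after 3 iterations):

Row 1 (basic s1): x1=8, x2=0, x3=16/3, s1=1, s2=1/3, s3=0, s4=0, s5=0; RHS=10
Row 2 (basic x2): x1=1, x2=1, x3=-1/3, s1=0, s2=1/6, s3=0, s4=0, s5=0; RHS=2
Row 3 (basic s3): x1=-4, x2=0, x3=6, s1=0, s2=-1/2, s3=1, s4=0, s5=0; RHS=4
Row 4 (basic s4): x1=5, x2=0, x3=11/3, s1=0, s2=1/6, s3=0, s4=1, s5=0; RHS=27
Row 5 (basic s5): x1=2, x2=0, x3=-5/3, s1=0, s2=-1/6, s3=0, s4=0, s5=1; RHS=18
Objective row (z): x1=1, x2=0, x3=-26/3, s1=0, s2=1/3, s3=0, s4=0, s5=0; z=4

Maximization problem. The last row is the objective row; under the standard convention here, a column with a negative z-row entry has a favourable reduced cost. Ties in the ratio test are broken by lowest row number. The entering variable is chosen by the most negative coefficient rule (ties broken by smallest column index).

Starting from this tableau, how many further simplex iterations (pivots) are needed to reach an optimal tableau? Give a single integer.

pivot: x3 in, s3 out → z = 88/9
pivot: x1 in, s1 out → z = 647/52
pivot: s2 in, x1 out → z = 13
No improving column remains; optimal.

3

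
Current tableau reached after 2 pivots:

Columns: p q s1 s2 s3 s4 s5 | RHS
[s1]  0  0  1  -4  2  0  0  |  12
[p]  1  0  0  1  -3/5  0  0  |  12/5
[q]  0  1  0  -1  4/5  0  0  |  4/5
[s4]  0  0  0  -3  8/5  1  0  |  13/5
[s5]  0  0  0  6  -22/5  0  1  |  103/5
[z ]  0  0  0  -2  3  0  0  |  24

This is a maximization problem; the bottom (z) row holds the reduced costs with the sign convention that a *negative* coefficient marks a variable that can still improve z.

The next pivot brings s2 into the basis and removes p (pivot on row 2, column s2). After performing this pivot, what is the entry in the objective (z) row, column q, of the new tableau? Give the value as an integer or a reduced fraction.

0

Pivot element is row 2, column s2: 1.
Normalize row 2: new (row 2, q) = 0/1 = 0.
z-row ← z-row − (-2)·(new row 2): 0 − (-2)·0 = 0.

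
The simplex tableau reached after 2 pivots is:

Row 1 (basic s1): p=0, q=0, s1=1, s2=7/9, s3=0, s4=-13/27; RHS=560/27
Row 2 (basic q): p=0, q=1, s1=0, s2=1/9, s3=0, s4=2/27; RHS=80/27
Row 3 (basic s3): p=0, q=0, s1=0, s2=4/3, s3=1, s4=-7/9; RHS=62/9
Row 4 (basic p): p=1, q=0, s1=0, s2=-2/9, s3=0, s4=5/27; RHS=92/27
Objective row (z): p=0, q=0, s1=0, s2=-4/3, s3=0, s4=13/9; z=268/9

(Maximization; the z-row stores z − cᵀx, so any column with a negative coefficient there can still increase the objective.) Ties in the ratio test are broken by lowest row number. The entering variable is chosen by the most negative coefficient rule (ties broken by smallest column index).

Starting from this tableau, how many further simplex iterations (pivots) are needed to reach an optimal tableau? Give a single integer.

1

pivot: s2 in, s3 out → z = 110/3
No improving column remains; optimal.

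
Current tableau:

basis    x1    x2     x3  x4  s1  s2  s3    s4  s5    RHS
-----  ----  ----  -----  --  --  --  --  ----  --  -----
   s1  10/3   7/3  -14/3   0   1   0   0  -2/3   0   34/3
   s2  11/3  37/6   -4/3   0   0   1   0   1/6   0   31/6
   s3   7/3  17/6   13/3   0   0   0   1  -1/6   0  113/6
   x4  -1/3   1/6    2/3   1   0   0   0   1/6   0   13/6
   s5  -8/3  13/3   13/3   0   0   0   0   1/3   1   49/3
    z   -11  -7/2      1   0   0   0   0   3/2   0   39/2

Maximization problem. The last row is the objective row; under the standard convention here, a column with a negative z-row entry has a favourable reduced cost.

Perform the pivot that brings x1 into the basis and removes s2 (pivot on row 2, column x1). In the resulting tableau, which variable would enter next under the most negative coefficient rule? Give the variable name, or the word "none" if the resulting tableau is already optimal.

Pivot element 11/3. New z-row = old z-row − (-11)·(row 2/(11/3)).
Updated z-row coefficients: x1: 0, x2: 15, x3: -3, x4: 0, s1: 0, s2: 3, s3: 0, s4: 2, s5: 0.
The most negative is -3 in column x3, so x3 would enter next.

x3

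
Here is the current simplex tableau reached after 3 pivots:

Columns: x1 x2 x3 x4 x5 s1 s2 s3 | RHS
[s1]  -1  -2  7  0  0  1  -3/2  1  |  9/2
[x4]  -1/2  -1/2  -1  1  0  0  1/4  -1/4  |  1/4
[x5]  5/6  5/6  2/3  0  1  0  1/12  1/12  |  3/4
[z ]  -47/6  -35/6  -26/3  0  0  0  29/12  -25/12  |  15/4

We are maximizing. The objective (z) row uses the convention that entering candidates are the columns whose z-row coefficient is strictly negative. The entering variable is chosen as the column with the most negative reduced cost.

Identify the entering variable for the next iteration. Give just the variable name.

x3

Objective-row coefficients: x1: -47/6, x2: -35/6, x3: -26/3, x4: 0, x5: 0, s1: 0, s2: 29/12, s3: -25/12.
The most negative is -26/3 in column x3, so x3 enters.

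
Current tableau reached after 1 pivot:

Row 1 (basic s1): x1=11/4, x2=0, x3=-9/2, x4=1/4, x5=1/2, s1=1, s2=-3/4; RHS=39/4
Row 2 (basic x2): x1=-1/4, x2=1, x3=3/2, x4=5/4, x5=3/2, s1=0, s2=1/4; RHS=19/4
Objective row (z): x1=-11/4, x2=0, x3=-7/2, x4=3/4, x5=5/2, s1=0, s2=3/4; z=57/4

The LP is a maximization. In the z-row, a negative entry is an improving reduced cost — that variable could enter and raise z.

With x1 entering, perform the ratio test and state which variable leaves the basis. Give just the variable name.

s1

Ratios: row 1 (s1): (39/4)/(11/4) = 39/11; row 2 (x2): entry -1/4 ≤ 0, skip.
Minimum ratio 39/11 is in the s1 row, so s1 leaves.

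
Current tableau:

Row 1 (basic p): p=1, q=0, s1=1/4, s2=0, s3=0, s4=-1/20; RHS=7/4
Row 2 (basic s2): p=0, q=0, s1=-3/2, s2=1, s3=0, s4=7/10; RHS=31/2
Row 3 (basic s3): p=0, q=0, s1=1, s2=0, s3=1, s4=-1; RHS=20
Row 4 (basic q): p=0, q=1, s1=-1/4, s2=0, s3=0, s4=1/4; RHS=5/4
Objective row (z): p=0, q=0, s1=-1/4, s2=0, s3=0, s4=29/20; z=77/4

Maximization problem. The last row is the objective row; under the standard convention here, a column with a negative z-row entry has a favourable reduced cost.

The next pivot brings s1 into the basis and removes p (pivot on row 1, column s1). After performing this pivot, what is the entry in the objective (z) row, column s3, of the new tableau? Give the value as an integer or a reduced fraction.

Pivot element is row 1, column s1: 1/4.
Normalize row 1: new (row 1, s3) = 0/(1/4) = 0.
z-row ← z-row − (-1/4)·(new row 1): 0 − (-1/4)·0 = 0.

0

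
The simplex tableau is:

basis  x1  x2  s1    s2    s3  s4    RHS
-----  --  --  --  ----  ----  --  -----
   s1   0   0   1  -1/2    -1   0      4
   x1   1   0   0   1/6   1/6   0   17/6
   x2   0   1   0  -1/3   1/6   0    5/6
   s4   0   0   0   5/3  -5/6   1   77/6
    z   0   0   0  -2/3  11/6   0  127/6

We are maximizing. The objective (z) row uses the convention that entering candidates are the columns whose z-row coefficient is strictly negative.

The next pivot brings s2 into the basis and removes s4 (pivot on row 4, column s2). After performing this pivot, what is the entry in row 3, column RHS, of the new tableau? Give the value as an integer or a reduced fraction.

17/5

Pivot element is row 4, column s2: 5/3.
Normalize row 4: new (row 4, RHS) = (77/6)/(5/3) = 77/10.
row 3 ← row 3 − (-1/3)·(new row 4): 5/6 − (-1/3)·(77/10) = 17/5.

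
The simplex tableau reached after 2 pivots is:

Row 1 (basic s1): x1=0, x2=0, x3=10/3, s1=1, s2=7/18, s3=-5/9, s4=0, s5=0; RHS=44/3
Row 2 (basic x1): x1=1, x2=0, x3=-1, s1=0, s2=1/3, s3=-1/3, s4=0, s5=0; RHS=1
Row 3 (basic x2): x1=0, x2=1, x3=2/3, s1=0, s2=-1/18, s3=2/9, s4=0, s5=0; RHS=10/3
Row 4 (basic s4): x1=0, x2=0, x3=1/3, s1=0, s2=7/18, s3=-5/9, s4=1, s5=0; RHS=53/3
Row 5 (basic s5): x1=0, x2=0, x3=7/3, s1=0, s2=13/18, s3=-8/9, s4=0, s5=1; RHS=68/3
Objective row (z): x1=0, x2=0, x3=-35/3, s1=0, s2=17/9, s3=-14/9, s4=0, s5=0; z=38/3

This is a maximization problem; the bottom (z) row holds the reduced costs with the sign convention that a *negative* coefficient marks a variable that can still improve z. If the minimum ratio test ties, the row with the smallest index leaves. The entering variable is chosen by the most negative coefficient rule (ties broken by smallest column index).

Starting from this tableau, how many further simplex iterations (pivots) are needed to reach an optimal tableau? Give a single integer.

pivot: x3 in, s1 out → z = 64
pivot: s3 in, x2 out → z = 341/5
No improving column remains; optimal.

2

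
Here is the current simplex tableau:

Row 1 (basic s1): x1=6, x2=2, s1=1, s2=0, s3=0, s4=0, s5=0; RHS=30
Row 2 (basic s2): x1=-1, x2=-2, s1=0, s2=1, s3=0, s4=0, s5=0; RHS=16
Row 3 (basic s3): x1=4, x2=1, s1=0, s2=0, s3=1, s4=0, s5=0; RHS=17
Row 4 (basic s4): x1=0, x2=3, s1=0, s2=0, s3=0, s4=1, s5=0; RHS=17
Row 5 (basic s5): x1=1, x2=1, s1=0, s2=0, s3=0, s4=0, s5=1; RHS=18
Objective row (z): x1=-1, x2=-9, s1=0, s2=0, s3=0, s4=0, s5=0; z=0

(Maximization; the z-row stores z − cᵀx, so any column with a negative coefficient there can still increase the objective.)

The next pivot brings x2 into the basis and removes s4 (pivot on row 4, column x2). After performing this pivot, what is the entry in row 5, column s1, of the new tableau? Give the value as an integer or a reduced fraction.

Pivot element is row 4, column x2: 3.
Normalize row 4: new (row 4, s1) = 0/3 = 0.
row 5 ← row 5 − 1·(new row 4): 0 − 1·0 = 0.

0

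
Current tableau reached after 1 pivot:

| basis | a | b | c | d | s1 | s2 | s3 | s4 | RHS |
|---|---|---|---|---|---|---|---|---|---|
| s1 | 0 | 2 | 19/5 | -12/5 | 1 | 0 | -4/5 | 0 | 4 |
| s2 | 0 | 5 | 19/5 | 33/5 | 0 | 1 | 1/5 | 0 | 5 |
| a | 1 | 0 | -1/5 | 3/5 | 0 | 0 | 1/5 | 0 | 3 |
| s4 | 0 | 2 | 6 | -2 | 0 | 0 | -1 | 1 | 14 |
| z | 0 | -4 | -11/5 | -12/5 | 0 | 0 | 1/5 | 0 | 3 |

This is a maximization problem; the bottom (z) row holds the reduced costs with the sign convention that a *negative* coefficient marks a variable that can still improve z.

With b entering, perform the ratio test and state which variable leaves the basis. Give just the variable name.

s2

Ratios: row 1 (s1): 4/2 = 2; row 2 (s2): 5/5 = 1; row 3 (a): entry 0 ≤ 0, skip; row 4 (s4): 14/2 = 7.
Minimum ratio 1 is in the s2 row, so s2 leaves.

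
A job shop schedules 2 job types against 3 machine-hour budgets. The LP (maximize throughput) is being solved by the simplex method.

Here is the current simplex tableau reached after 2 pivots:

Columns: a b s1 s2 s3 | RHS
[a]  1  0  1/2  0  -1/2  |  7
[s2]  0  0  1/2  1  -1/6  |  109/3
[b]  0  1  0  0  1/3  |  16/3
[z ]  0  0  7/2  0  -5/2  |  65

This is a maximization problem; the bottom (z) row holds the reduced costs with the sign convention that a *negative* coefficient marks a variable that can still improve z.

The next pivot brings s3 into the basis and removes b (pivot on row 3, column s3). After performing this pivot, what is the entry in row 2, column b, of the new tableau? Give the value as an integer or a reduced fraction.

1/2

Pivot element is row 3, column s3: 1/3.
Normalize row 3: new (row 3, b) = 1/(1/3) = 3.
row 2 ← row 2 − (-1/6)·(new row 3): 0 − (-1/6)·3 = 1/2.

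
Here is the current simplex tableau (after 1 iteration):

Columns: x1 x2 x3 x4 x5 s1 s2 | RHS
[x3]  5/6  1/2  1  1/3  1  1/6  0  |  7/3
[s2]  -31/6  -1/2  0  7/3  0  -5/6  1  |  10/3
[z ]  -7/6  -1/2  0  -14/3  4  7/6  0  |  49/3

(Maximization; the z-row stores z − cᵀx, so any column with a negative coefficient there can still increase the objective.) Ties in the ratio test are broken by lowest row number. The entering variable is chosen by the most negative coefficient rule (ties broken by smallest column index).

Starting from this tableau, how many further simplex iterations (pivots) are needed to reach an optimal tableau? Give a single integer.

pivot: x4 in, s2 out → z = 23
pivot: x1 in, x3 out → z = 805/22
No improving column remains; optimal.

2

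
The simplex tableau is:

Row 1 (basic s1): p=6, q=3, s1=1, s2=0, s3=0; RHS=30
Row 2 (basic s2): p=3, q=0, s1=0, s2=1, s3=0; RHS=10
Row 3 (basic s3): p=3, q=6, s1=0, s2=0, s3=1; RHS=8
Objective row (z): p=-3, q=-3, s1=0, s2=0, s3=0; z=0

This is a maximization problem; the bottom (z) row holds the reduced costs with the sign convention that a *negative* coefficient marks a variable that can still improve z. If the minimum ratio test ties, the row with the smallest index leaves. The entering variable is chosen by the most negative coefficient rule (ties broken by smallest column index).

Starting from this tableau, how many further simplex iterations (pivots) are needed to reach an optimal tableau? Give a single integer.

1

pivot: p in, s3 out → z = 8
No improving column remains; optimal.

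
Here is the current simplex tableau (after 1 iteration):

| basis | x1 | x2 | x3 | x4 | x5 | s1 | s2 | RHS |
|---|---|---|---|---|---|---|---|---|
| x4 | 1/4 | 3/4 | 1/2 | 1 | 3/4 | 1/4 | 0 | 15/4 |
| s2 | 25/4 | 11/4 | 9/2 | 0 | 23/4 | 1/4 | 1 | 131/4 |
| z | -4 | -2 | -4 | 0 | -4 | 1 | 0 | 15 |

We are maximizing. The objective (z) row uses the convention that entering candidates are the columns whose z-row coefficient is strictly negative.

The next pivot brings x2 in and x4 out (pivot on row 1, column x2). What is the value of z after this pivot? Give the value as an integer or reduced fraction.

Minimum ratio for x2: (15/4)/(3/4) = 5.
z changes by −(z-row coeff of x2)·ratio = −(-2)·5 = 10.
New z = 15 + 10 = 25.

25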